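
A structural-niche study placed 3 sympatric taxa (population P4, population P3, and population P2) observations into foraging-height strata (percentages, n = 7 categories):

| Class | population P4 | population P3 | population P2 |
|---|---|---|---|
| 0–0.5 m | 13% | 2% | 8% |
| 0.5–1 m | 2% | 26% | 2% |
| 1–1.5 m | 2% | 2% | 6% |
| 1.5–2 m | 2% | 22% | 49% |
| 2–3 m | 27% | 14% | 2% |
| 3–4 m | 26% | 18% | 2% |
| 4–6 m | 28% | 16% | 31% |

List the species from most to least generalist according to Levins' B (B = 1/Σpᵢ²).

population P3 > population P4 > population P2

Convert percentages to proportions (divide by 100).
Σp_P4ᵢ² = 0.13² + 0.02² + 0.02² + 0.02² + 0.27² + 0.26² + 0.28² = 0.0169 + 0.0004 + 0.0004 + 0.0004 + 0.0729 + 0.0676 + 0.0784 = 0.2370
B_P4 = 1 / 0.2370 = 4.2194
Σp_P3ᵢ² = 0.02² + 0.26² + 0.02² + 0.22² + 0.14² + 0.18² + 0.16² = 0.0004 + 0.0676 + 0.0004 + 0.0484 + 0.0196 + 0.0324 + 0.0256 = 0.1944
B_P3 = 1 / 0.1944 = 5.1440
Σp_P2ᵢ² = 0.08² + 0.02² + 0.06² + 0.49² + 0.02² + 0.02² + 0.31² = 0.0064 + 0.0004 + 0.0036 + 0.2401 + 0.0004 + 0.0004 + 0.0961 = 0.3474
B_P2 = 1 / 0.3474 = 2.8785
Ranking by B (broadest → narrowest): population P3 (5.14) > population P4 (4.22) > population P2 (2.88)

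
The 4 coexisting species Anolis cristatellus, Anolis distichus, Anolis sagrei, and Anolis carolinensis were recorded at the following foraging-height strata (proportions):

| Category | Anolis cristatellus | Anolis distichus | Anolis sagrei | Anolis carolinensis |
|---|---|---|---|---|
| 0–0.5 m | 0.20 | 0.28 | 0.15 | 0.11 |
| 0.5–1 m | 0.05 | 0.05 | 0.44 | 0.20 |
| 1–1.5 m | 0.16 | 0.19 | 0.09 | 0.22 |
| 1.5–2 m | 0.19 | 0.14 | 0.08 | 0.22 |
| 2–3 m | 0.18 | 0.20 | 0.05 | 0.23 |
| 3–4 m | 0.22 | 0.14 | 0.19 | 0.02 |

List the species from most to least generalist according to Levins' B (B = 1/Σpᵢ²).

Σp_crisᵢ² = 0.20² + 0.05² + 0.16² + 0.19² + 0.18² + 0.22² = 0.0400 + 0.0025 + 0.0256 + 0.0361 + 0.0324 + 0.0484 = 0.1850
B_cris = 1 / 0.1850 = 5.4054
Σp_distᵢ² = 0.28² + 0.05² + 0.19² + 0.14² + 0.20² + 0.14² = 0.0784 + 0.0025 + 0.0361 + 0.0196 + 0.0400 + 0.0196 = 0.1962
B_dist = 1 / 0.1962 = 5.0968
Σp_sagrᵢ² = 0.15² + 0.44² + 0.09² + 0.08² + 0.05² + 0.19² = 0.0225 + 0.1936 + 0.0081 + 0.0064 + 0.0025 + 0.0361 = 0.2692
B_sagr = 1 / 0.2692 = 3.7147
Σp_caroᵢ² = 0.11² + 0.20² + 0.22² + 0.22² + 0.23² + 0.02² = 0.0121 + 0.0400 + 0.0484 + 0.0484 + 0.0529 + 0.0004 = 0.2022
B_caro = 1 / 0.2022 = 4.9456
Ranking by B (broadest → narrowest): Anolis cristatellus (5.41) > Anolis distichus (5.10) > Anolis carolinensis (4.95) > Anolis sagrei (3.71)

Anolis cristatellus > Anolis distichus > Anolis carolinensis > Anolis sagrei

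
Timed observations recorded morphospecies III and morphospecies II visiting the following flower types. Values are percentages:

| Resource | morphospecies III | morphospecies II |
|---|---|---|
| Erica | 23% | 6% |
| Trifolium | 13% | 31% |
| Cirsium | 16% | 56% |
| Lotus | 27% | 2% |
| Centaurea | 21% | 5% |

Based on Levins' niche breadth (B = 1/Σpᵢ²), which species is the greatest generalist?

Convert percentages to proportions (divide by 100).
Σp_IIIᵢ² = 0.23² + 0.13² + 0.16² + 0.27² + 0.21² = 0.0529 + 0.0169 + 0.0256 + 0.0729 + 0.0441 = 0.2124
B_III = 1 / 0.2124 = 4.7081
Σp_IIᵢ² = 0.06² + 0.31² + 0.56² + 0.02² + 0.05² = 0.0036 + 0.0961 + 0.3136 + 0.0004 + 0.0025 = 0.4162
B_II = 1 / 0.4162 = 2.4027
Highest B → broadest niche (most generalist): morphospecies III (B = 4.71).

morphospecies III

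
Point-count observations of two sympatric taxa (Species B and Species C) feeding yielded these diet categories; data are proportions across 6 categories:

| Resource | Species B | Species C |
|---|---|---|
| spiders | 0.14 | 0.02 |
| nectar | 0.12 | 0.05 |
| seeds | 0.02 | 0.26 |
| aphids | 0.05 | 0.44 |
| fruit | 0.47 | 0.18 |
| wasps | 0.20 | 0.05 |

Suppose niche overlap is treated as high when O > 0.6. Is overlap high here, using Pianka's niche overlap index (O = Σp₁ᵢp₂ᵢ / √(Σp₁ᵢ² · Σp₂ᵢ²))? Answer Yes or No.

No

Σ p₁ᵢp₂ᵢ = 0.0028 + 0.0060 + 0.0052 + 0.0220 + 0.0846 + 0.0100 = 0.1306
Σp_1ᵢ² = 0.14² + 0.12² + 0.02² + 0.05² + 0.47² + 0.20² = 0.0196 + 0.0144 + 0.0004 + 0.0025 + 0.2209 + 0.0400 = 0.2978
Σp_2ᵢ² = 0.02² + 0.05² + 0.26² + 0.44² + 0.18² + 0.05² = 0.0004 + 0.0025 + 0.0676 + 0.1936 + 0.0324 + 0.0025 = 0.2990
O = 0.1306 / √(0.2978 × 0.2990) = 0.1306 / 0.29840 = 0.4377
O = 0.4377 < 0.6 → No.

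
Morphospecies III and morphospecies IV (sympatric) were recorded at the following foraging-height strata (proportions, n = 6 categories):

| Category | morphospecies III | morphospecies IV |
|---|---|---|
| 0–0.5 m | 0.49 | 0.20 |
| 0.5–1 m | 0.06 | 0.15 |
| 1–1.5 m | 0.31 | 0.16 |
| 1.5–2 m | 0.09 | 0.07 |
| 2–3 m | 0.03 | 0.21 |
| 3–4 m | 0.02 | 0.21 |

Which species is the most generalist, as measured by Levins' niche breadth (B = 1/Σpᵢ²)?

morphospecies IV

Σp_IIIᵢ² = 0.49² + 0.06² + 0.31² + 0.09² + 0.03² + 0.02² = 0.2401 + 0.0036 + 0.0961 + 0.0081 + 0.0009 + 0.0004 = 0.3492
B_III = 1 / 0.3492 = 2.8637
Σp_IVᵢ² = 0.20² + 0.15² + 0.16² + 0.07² + 0.21² + 0.21² = 0.0400 + 0.0225 + 0.0256 + 0.0049 + 0.0441 + 0.0441 = 0.1812
B_IV = 1 / 0.1812 = 5.5188
Highest B → broadest niche (most generalist): morphospecies IV (B = 5.52).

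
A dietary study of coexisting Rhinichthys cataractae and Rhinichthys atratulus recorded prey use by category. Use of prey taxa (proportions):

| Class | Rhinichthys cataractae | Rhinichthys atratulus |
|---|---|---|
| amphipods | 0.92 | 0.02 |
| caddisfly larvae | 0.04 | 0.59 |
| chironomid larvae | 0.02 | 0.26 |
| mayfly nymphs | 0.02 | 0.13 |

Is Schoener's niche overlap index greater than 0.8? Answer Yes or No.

Σ|p₁ᵢ − p₂ᵢ| = 0.90 + 0.55 + 0.24 + 0.11 = 1.80
D = 1 − ½ × 1.80 = 1 − 0.900 = 0.1000
D = 0.1000 < 0.8 → No.

No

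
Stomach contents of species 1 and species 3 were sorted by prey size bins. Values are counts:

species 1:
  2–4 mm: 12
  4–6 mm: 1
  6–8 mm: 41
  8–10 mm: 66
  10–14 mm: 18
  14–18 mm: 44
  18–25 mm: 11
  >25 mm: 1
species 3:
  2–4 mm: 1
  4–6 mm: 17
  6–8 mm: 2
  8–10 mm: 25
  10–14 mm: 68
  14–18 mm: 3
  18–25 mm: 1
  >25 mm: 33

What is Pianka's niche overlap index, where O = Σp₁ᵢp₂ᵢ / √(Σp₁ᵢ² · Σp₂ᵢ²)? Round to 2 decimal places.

Proportions for species 1 (n=194): 12/194=0.0619, 1/194=0.0052, 41/194=0.2113, 66/194=0.3402, 18/194=0.0928, 44/194=0.2268, 11/194=0.0567, 1/194=0.0052
Proportions for species 3 (n=150): 1/150=0.0067, 17/150=0.1133, 2/150=0.0133, 25/150=0.1667, 68/150=0.4533, 3/150=0.0200, 1/150=0.0067, 33/150=0.2200
Σ p₁ᵢp₂ᵢ = 0.000415 + 0.000589 + 0.002810 + 0.056711 + 0.042066 + 0.004536 + 0.000380 + 0.001144 = 0.108651
Σp_1ᵢ² = 0.0619² + 0.0052² + 0.2113² + 0.3402² + 0.0928² + 0.2268² + 0.0567² + 0.0052² = 0.003832 + 0.000027 + 0.044648 + 0.115736 + 0.008612 + 0.051438 + 0.003215 + 0.000027 = 0.227535
Σp_2ᵢ² = 0.0067² + 0.1133² + 0.0133² + 0.1667² + 0.4533² + 0.0200² + 0.0067² + 0.2200² = 0.000045 + 0.012837 + 0.000177 + 0.027789 + 0.205481 + 0.000400 + 0.000045 + 0.048400 = 0.295174
O = 0.108651 / √(0.227535 × 0.295174) = 0.108651 / 0.2591571 = 0.4192

0.42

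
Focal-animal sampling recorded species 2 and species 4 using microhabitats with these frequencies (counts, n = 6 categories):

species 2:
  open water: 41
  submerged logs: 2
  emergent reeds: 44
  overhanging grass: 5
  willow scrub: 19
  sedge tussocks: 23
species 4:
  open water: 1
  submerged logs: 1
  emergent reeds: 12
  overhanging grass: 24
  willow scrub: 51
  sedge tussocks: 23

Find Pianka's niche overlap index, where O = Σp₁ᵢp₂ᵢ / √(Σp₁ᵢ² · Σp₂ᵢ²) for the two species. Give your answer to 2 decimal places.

Proportions for species 2 (n=134): 41/134=0.3060, 2/134=0.0149, 44/134=0.3284, 5/134=0.0373, 19/134=0.1418, 23/134=0.1716
Proportions for species 4 (n=112): 1/112=0.0089, 1/112=0.0089, 12/112=0.1071, 24/112=0.2143, 51/112=0.4554, 23/112=0.2054
Σ p₁ᵢp₂ᵢ = 0.002723 + 0.000133 + 0.035172 + 0.007993 + 0.064576 + 0.035247 = 0.145844
Σp_1ᵢ² = 0.3060² + 0.0149² + 0.3284² + 0.0373² + 0.1418² + 0.1716² = 0.093636 + 0.000222 + 0.107847 + 0.001391 + 0.020107 + 0.029447 = 0.252650
Σp_2ᵢ² = 0.0089² + 0.0089² + 0.1071² + 0.2143² + 0.4554² + 0.2054² = 0.000079 + 0.000079 + 0.011470 + 0.045924 + 0.207389 + 0.042189 = 0.307130
O = 0.145844 / √(0.252650 × 0.307130) = 0.145844 / 0.2785613 = 0.5236

0.52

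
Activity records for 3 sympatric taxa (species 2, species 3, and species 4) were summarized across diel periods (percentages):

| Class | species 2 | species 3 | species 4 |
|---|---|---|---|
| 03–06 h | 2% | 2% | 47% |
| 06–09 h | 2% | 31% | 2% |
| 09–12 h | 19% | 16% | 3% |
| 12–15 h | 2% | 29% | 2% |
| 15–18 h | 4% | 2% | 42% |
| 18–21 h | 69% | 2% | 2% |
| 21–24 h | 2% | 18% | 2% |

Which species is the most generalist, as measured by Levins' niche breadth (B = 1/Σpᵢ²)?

species 3

Convert percentages to proportions (divide by 100).
Σp_2ᵢ² = 0.02² + 0.02² + 0.19² + 0.02² + 0.04² + 0.69² + 0.02² = 0.0004 + 0.0004 + 0.0361 + 0.0004 + 0.0016 + 0.4761 + 0.0004 = 0.5154
B_2 = 1 / 0.5154 = 1.9402
Σp_3ᵢ² = 0.02² + 0.31² + 0.16² + 0.29² + 0.02² + 0.02² + 0.18² = 0.0004 + 0.0961 + 0.0256 + 0.0841 + 0.0004 + 0.0004 + 0.0324 = 0.2394
B_3 = 1 / 0.2394 = 4.1771
Σp_4ᵢ² = 0.47² + 0.02² + 0.03² + 0.02² + 0.42² + 0.02² + 0.02² = 0.2209 + 0.0004 + 0.0009 + 0.0004 + 0.1764 + 0.0004 + 0.0004 = 0.3998
B_4 = 1 / 0.3998 = 2.5013
Highest B → broadest niche (most generalist): species 3 (B = 4.18).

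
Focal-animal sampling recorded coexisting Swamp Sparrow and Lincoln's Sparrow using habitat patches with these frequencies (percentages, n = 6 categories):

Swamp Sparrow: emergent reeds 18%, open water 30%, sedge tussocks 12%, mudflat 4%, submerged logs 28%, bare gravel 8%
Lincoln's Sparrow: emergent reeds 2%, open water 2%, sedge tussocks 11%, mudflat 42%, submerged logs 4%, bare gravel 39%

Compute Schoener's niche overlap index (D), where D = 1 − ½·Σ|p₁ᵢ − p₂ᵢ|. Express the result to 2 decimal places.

Convert percentages to proportions (divide by 100).
Σ|p₁ᵢ − p₂ᵢ| = 0.16 + 0.28 + 0.01 + 0.38 + 0.24 + 0.31 = 1.38
D = 1 − ½ × 1.38 = 1 − 0.690 = 0.3100

0.31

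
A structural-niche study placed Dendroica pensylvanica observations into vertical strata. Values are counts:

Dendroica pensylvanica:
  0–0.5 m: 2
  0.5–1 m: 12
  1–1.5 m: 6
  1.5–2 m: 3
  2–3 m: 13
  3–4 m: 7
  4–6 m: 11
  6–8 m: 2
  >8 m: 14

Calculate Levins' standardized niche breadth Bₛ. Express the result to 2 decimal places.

0.71

Proportions for Dendroica pensylvanica (n=70): 2/70=0.0286, 12/70=0.1714, 6/70=0.0857, 3/70=0.0429, 13/70=0.1857, 7/70=0.1000, 11/70=0.1571, 2/70=0.0286, 14/70=0.2000
Σpᵢ² = 0.0286² + 0.1714² + 0.0857² + 0.0429² + 0.1857² + 0.1000² + 0.1571² + 0.0286² + 0.2000² = 0.000818 + 0.029378 + 0.007344 + 0.001840 + 0.034484 + 0.010000 + 0.024680 + 0.000818 + 0.040000 = 0.149362
B = 1 / 0.149362 = 6.6951
Bₛ = (B − 1)/(n − 1) = (6.6951 − 1)/(9 − 1) = 5.6951/8 = 0.7119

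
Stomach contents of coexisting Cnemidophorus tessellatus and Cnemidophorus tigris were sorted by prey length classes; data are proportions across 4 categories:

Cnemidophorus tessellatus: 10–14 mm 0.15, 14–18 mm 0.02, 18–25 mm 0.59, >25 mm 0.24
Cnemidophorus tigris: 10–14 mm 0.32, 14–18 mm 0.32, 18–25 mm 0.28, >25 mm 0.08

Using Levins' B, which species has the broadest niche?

Σp_tessᵢ² = 0.15² + 0.02² + 0.59² + 0.24² = 0.0225 + 0.0004 + 0.3481 + 0.0576 = 0.4286
B_tess = 1 / 0.4286 = 2.3332
Σp_tigrᵢ² = 0.32² + 0.32² + 0.28² + 0.08² = 0.1024 + 0.1024 + 0.0784 + 0.0064 = 0.2896
B_tigr = 1 / 0.2896 = 3.4530
Highest B → broadest niche (most generalist): Cnemidophorus tigris (B = 3.45).

Cnemidophorus tigris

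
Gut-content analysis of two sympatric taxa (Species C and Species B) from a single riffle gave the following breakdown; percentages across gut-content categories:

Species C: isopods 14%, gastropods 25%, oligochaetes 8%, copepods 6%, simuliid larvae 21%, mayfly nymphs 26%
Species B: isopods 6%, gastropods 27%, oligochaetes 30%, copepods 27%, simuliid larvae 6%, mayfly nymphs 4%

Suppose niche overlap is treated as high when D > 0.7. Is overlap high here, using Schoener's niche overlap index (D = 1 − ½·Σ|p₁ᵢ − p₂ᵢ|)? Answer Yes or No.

Convert percentages to proportions (divide by 100).
Σ|p₁ᵢ − p₂ᵢ| = 0.08 + 0.02 + 0.22 + 0.21 + 0.15 + 0.22 = 0.90
D = 1 − ½ × 0.90 = 1 − 0.450 = 0.5500
D = 0.5500 < 0.7 → No.

No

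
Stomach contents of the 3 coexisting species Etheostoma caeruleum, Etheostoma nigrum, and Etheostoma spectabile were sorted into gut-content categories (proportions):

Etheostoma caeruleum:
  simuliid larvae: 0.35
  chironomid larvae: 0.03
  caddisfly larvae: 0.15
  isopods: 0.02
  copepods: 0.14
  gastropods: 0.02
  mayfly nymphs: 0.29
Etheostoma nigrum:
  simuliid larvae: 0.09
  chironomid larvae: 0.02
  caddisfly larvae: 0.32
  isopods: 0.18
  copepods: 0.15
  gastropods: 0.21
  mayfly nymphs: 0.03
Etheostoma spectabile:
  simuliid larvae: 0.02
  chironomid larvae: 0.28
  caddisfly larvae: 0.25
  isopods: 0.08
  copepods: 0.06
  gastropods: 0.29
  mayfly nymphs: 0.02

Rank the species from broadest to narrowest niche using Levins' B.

Σp_caerᵢ² = 0.35² + 0.03² + 0.15² + 0.02² + 0.14² + 0.02² + 0.29² = 0.1225 + 0.0009 + 0.0225 + 0.0004 + 0.0196 + 0.0004 + 0.0841 = 0.2504
B_caer = 1 / 0.2504 = 3.9936
Σp_nigrᵢ² = 0.09² + 0.02² + 0.32² + 0.18² + 0.15² + 0.21² + 0.03² = 0.0081 + 0.0004 + 0.1024 + 0.0324 + 0.0225 + 0.0441 + 0.0009 = 0.2108
B_nigr = 1 / 0.2108 = 4.7438
Σp_specᵢ² = 0.02² + 0.28² + 0.25² + 0.08² + 0.06² + 0.29² + 0.02² = 0.0004 + 0.0784 + 0.0625 + 0.0064 + 0.0036 + 0.0841 + 0.0004 = 0.2358
B_spec = 1 / 0.2358 = 4.2409
Ranking by B (broadest → narrowest): Etheostoma nigrum (4.74) > Etheostoma spectabile (4.24) > Etheostoma caeruleum (3.99)

Etheostoma nigrum > Etheostoma spectabile > Etheostoma caeruleum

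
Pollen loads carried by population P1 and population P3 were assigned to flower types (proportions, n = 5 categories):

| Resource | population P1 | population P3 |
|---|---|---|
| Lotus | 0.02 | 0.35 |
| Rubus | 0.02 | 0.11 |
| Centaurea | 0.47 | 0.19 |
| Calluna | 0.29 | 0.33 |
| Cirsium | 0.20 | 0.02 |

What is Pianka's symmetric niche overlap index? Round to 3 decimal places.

Σ p₁ᵢp₂ᵢ = 0.0070 + 0.0022 + 0.0893 + 0.0957 + 0.0040 = 0.1982
Σp_1ᵢ² = 0.02² + 0.02² + 0.47² + 0.29² + 0.20² = 0.0004 + 0.0004 + 0.2209 + 0.0841 + 0.0400 = 0.3458
Σp_2ᵢ² = 0.35² + 0.11² + 0.19² + 0.33² + 0.02² = 0.1225 + 0.0121 + 0.0361 + 0.1089 + 0.0004 = 0.2800
O = 0.1982 / √(0.3458 × 0.2800) = 0.1982 / 0.311166 = 0.63696

0.637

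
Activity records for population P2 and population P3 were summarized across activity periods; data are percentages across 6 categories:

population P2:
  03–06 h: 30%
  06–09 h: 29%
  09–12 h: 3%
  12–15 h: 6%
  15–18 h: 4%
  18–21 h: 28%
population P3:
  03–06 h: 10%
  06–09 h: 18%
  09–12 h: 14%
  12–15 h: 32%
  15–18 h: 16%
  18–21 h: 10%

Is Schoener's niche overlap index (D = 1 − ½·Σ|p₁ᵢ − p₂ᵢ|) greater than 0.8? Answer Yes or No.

No

Convert percentages to proportions (divide by 100).
Σ|p₁ᵢ − p₂ᵢ| = 0.20 + 0.11 + 0.11 + 0.26 + 0.12 + 0.18 = 0.98
D = 1 − ½ × 0.98 = 1 − 0.490 = 0.5100
D = 0.5100 < 0.8 → No.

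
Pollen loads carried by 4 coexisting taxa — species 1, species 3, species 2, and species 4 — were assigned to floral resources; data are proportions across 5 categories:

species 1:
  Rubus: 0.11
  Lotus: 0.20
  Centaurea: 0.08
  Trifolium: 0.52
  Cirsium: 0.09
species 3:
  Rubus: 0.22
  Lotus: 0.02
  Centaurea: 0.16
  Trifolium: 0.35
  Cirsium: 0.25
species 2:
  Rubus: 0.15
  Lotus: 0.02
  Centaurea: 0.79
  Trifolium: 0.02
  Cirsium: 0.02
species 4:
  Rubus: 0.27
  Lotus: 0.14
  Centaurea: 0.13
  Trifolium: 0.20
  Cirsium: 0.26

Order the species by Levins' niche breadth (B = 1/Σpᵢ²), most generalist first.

species 4 > species 3 > species 1 > species 2

Σp_1ᵢ² = 0.11² + 0.20² + 0.08² + 0.52² + 0.09² = 0.0121 + 0.0400 + 0.0064 + 0.2704 + 0.0081 = 0.3370
B_1 = 1 / 0.3370 = 2.9674
Σp_3ᵢ² = 0.22² + 0.02² + 0.16² + 0.35² + 0.25² = 0.0484 + 0.0004 + 0.0256 + 0.1225 + 0.0625 = 0.2594
B_3 = 1 / 0.2594 = 3.8551
Σp_2ᵢ² = 0.15² + 0.02² + 0.79² + 0.02² + 0.02² = 0.0225 + 0.0004 + 0.6241 + 0.0004 + 0.0004 = 0.6478
B_2 = 1 / 0.6478 = 1.5437
Σp_4ᵢ² = 0.27² + 0.14² + 0.13² + 0.20² + 0.26² = 0.0729 + 0.0196 + 0.0169 + 0.0400 + 0.0676 = 0.2170
B_4 = 1 / 0.2170 = 4.6083
Ranking by B (broadest → narrowest): species 4 (4.61) > species 3 (3.86) > species 1 (2.97) > species 2 (1.54)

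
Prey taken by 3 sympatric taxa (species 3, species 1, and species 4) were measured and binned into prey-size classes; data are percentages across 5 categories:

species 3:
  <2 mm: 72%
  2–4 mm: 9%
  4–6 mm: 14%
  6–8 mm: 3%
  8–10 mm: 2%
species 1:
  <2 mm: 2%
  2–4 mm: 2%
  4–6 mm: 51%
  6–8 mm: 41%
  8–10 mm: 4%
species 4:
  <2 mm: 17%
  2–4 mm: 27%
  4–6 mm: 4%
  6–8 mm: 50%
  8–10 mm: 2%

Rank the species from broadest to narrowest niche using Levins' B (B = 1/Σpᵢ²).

species 4 > species 1 > species 3

Convert percentages to proportions (divide by 100).
Σp_3ᵢ² = 0.72² + 0.09² + 0.14² + 0.03² + 0.02² = 0.5184 + 0.0081 + 0.0196 + 0.0009 + 0.0004 = 0.5474
B_3 = 1 / 0.5474 = 1.8268
Σp_1ᵢ² = 0.02² + 0.02² + 0.51² + 0.41² + 0.04² = 0.0004 + 0.0004 + 0.2601 + 0.1681 + 0.0016 = 0.4306
B_1 = 1 / 0.4306 = 2.3223
Σp_4ᵢ² = 0.17² + 0.27² + 0.04² + 0.50² + 0.02² = 0.0289 + 0.0729 + 0.0016 + 0.2500 + 0.0004 = 0.3538
B_4 = 1 / 0.3538 = 2.8265
Ranking by B (broadest → narrowest): species 4 (2.83) > species 1 (2.32) > species 3 (1.83)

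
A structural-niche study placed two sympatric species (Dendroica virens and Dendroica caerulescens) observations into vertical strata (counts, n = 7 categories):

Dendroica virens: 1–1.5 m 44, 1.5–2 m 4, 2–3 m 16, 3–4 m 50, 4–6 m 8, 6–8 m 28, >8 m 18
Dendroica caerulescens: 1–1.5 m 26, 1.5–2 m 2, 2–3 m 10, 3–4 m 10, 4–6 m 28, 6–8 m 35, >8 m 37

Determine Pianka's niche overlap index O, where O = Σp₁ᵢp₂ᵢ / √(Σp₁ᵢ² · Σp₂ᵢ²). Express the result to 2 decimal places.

Proportions for Dendroica virens (n=168): 44/168=0.2619, 4/168=0.0238, 16/168=0.0952, 50/168=0.2976, 8/168=0.0476, 28/168=0.1667, 18/168=0.1071
Proportions for Dendroica caerulescens (n=148): 26/148=0.1757, 2/148=0.0135, 10/148=0.0676, 10/148=0.0676, 28/148=0.1892, 35/148=0.2365, 37/148=0.2500
Σ p₁ᵢp₂ᵢ = 0.046016 + 0.000321 + 0.006436 + 0.020118 + 0.009006 + 0.039425 + 0.026775 = 0.148097
Σp_1ᵢ² = 0.2619² + 0.0238² + 0.0952² + 0.2976² + 0.0476² + 0.1667² + 0.1071² = 0.068592 + 0.000566 + 0.009063 + 0.088566 + 0.002266 + 0.027789 + 0.011470 = 0.208312
Σp_2ᵢ² = 0.1757² + 0.0135² + 0.0676² + 0.0676² + 0.1892² + 0.2365² + 0.2500² = 0.030870 + 0.000182 + 0.004570 + 0.004570 + 0.035797 + 0.055932 + 0.062500 = 0.194421
O = 0.148097 / √(0.208312 × 0.194421) = 0.148097 / 0.2012467 = 0.7359

0.74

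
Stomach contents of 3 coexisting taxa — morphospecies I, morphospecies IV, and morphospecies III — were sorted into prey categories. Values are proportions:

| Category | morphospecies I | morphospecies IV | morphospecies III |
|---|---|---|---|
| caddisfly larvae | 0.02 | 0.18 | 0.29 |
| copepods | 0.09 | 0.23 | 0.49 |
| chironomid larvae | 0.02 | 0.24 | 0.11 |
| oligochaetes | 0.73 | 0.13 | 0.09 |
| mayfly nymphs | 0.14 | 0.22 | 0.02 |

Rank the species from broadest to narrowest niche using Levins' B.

Σp_Iᵢ² = 0.02² + 0.09² + 0.02² + 0.73² + 0.14² = 0.0004 + 0.0081 + 0.0004 + 0.5329 + 0.0196 = 0.5614
B_I = 1 / 0.5614 = 1.7813
Σp_IVᵢ² = 0.18² + 0.23² + 0.24² + 0.13² + 0.22² = 0.0324 + 0.0529 + 0.0576 + 0.0169 + 0.0484 = 0.2082
B_IV = 1 / 0.2082 = 4.8031
Σp_IIIᵢ² = 0.29² + 0.49² + 0.11² + 0.09² + 0.02² = 0.0841 + 0.2401 + 0.0121 + 0.0081 + 0.0004 = 0.3448
B_III = 1 / 0.3448 = 2.9002
Ranking by B (broadest → narrowest): morphospecies IV (4.80) > morphospecies III (2.90) > morphospecies I (1.78)

morphospecies IV > morphospecies III > morphospecies I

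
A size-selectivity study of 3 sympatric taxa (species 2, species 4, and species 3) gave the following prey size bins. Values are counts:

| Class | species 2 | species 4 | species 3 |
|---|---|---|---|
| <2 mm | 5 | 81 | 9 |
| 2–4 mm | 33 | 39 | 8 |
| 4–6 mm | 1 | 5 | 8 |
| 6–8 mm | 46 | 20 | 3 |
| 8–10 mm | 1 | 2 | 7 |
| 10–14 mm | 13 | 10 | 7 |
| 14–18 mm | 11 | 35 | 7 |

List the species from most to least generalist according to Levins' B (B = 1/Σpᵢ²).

species 3 > species 4 > species 2

Proportions for species 2 (n=110): 5/110=0.0455, 33/110=0.3000, 1/110=0.0091, 46/110=0.4182, 1/110=0.0091, 13/110=0.1182, 11/110=0.1000
Proportions for species 4 (n=192): 81/192=0.4219, 39/192=0.2031, 5/192=0.0260, 20/192=0.1042, 2/192=0.0104, 10/192=0.0521, 35/192=0.1823
Proportions for species 3 (n=49): 9/49=0.1837, 8/49=0.1633, 8/49=0.1633, 3/49=0.0612, 7/49=0.1429, 7/49=0.1429, 7/49=0.1429
Σp_2ᵢ² = 0.0455² + 0.3000² + 0.0091² + 0.4182² + 0.0091² + 0.1182² + 0.1000² = 0.002070 + 0.090000 + 0.000083 + 0.174891 + 0.000083 + 0.013971 + 0.010000 = 0.291098
B_2 = 1 / 0.291098 = 3.4353
Σp_4ᵢ² = 0.4219² + 0.2031² + 0.0260² + 0.1042² + 0.0104² + 0.0521² + 0.1823² = 0.178000 + 0.041250 + 0.000676 + 0.010858 + 0.000108 + 0.002714 + 0.033233 = 0.266839
B_4 = 1 / 0.266839 = 3.7476
Σp_3ᵢ² = 0.1837² + 0.1633² + 0.1633² + 0.0612² + 0.1429² + 0.1429² + 0.1429² = 0.033746 + 0.026667 + 0.026667 + 0.003745 + 0.020420 + 0.020420 + 0.020420 = 0.152085
B_3 = 1 / 0.152085 = 6.5753
Ranking by B (broadest → narrowest): species 3 (6.58) > species 4 (3.75) > species 2 (3.44)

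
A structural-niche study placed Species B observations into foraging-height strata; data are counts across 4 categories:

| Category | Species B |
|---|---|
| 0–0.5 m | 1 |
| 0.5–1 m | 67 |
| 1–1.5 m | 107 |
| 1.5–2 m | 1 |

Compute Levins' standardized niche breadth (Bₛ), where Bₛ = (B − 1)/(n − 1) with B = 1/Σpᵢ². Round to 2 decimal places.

0.31

Proportions for Species B (n=176): 1/176=0.0057, 67/176=0.3807, 107/176=0.6080, 1/176=0.0057
Σpᵢ² = 0.0057² + 0.3807² + 0.6080² + 0.0057² = 0.000032 + 0.144932 + 0.369664 + 0.000032 = 0.514660
B = 1 / 0.514660 = 1.9430
Bₛ = (B − 1)/(n − 1) = (1.9430 − 1)/(4 − 1) = 0.9430/3 = 0.3143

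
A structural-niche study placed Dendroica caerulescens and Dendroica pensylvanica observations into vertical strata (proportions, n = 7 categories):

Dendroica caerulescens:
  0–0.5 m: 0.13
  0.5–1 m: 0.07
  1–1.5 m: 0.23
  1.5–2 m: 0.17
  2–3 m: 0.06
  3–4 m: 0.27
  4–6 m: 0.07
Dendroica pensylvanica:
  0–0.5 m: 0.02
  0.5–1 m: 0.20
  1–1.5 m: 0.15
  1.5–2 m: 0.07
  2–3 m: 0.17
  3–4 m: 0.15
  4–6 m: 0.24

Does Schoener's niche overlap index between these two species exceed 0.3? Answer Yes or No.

Yes

Σ|p₁ᵢ − p₂ᵢ| = 0.11 + 0.13 + 0.08 + 0.10 + 0.11 + 0.12 + 0.17 = 0.82
D = 1 − ½ × 0.82 = 1 − 0.410 = 0.5900
D = 0.5900 > 0.3 → Yes.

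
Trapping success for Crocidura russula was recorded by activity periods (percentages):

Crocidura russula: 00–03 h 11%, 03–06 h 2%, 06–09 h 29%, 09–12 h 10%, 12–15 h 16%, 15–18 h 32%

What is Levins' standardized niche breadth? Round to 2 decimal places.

0.65

Convert percentages to proportions (divide by 100).
Σpᵢ² = 0.11² + 0.02² + 0.29² + 0.10² + 0.16² + 0.32² = 0.0121 + 0.0004 + 0.0841 + 0.0100 + 0.0256 + 0.1024 = 0.2346
B = 1 / 0.2346 = 4.2626
Bₛ = (B − 1)/(n − 1) = (4.2626 − 1)/(6 − 1) = 3.2626/5 = 0.6525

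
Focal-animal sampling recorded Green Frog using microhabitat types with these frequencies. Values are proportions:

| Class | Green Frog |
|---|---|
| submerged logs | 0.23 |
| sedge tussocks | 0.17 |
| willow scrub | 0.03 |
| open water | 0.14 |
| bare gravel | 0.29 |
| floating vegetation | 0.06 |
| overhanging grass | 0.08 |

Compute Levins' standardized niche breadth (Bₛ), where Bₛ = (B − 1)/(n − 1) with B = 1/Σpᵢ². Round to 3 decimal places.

0.682

Σpᵢ² = 0.23² + 0.17² + 0.03² + 0.14² + 0.29² + 0.06² + 0.08² = 0.0529 + 0.0289 + 0.0009 + 0.0196 + 0.0841 + 0.0036 + 0.0064 = 0.1964
B = 1 / 0.1964 = 5.09165
Bₛ = (B − 1)/(n − 1) = (5.09165 − 1)/(7 − 1) = 4.09165/6 = 0.68194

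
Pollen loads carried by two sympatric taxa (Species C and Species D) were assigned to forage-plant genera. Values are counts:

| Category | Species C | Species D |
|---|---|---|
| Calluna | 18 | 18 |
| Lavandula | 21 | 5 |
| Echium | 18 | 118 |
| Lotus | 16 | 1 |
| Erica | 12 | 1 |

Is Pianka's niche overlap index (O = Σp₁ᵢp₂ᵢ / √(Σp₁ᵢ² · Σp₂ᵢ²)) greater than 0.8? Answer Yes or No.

No

Proportions for Species C (n=85): 18/85=0.2118, 21/85=0.2471, 18/85=0.2118, 16/85=0.1882, 12/85=0.1412
Proportions for Species D (n=143): 18/143=0.1259, 5/143=0.0350, 118/143=0.8252, 1/143=0.0070, 1/143=0.0070
Σ p₁ᵢp₂ᵢ = 0.026666 + 0.008649 + 0.174777 + 0.001317 + 0.000988 = 0.212397
Σp_1ᵢ² = 0.2118² + 0.2471² + 0.2118² + 0.1882² + 0.1412² = 0.044859 + 0.061058 + 0.044859 + 0.035419 + 0.019937 = 0.206132
Σp_2ᵢ² = 0.1259² + 0.0350² + 0.8252² + 0.0070² + 0.0070² = 0.015851 + 0.001225 + 0.680955 + 0.000049 + 0.000049 = 0.698129
O = 0.212397 / √(0.206132 × 0.698129) = 0.212397 / 0.3793504 = 0.5599
O = 0.5599 < 0.8 → No.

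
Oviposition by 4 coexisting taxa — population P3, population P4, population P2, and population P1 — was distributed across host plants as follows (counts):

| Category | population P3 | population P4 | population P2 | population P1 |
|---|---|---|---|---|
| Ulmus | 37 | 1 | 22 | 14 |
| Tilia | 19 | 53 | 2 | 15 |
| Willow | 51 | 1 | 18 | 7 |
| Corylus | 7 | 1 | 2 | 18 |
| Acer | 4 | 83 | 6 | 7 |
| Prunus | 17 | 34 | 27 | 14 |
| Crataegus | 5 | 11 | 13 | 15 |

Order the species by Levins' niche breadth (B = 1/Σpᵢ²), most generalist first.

Proportions for population P3 (n=140): 37/140=0.2643, 19/140=0.1357, 51/140=0.3643, 7/140=0.0500, 4/140=0.0286, 17/140=0.1214, 5/140=0.0357
Proportions for population P4 (n=184): 1/184=0.0054, 53/184=0.2880, 1/184=0.0054, 1/184=0.0054, 83/184=0.4511, 34/184=0.1848, 11/184=0.0598
Proportions for population P2 (n=90): 22/90=0.2444, 2/90=0.0222, 18/90=0.2000, 2/90=0.0222, 6/90=0.0667, 27/90=0.3000, 13/90=0.1444
Proportions for population P1 (n=90): 14/90=0.1556, 15/90=0.1667, 7/90=0.0778, 18/90=0.2000, 7/90=0.0778, 14/90=0.1556, 15/90=0.1667
Σp_P3ᵢ² = 0.2643² + 0.1357² + 0.3643² + 0.0500² + 0.0286² + 0.1214² + 0.0357² = 0.069854 + 0.018414 + 0.132714 + 0.002500 + 0.000818 + 0.014738 + 0.001274 = 0.240312
B_P3 = 1 / 0.240312 = 4.1613
Σp_P4ᵢ² = 0.0054² + 0.2880² + 0.0054² + 0.0054² + 0.4511² + 0.1848² + 0.0598² = 0.000029 + 0.082944 + 0.000029 + 0.000029 + 0.203491 + 0.034151 + 0.003576 = 0.324249
B_P4 = 1 / 0.324249 = 3.0840
Σp_P2ᵢ² = 0.2444² + 0.0222² + 0.2000² + 0.0222² + 0.0667² + 0.3000² + 0.1444² = 0.059731 + 0.000493 + 0.040000 + 0.000493 + 0.004449 + 0.090000 + 0.020851 = 0.216017
B_P2 = 1 / 0.216017 = 4.6293
Σp_P1ᵢ² = 0.1556² + 0.1667² + 0.0778² + 0.2000² + 0.0778² + 0.1556² + 0.1667² = 0.024211 + 0.027789 + 0.006053 + 0.040000 + 0.006053 + 0.024211 + 0.027789 = 0.156106
B_P1 = 1 / 0.156106 = 6.4059
Ranking by B (broadest → narrowest): population P1 (6.41) > population P2 (4.63) > population P3 (4.16) > population P4 (3.08)

population P1 > population P2 > population P3 > population P4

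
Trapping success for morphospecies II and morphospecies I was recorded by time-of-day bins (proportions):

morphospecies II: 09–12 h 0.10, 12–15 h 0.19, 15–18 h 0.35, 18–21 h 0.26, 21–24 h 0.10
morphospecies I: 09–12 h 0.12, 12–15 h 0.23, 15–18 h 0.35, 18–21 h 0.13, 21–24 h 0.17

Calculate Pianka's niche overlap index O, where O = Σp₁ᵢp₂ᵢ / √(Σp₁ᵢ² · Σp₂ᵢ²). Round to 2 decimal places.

0.95

Σ p₁ᵢp₂ᵢ = 0.0120 + 0.0437 + 0.1225 + 0.0338 + 0.0170 = 0.2290
Σp_1ᵢ² = 0.10² + 0.19² + 0.35² + 0.26² + 0.10² = 0.0100 + 0.0361 + 0.1225 + 0.0676 + 0.0100 = 0.2462
Σp_2ᵢ² = 0.12² + 0.23² + 0.35² + 0.13² + 0.17² = 0.0144 + 0.0529 + 0.1225 + 0.0169 + 0.0289 = 0.2356
O = 0.2290 / √(0.2462 × 0.2356) = 0.2290 / 0.24084 = 0.9508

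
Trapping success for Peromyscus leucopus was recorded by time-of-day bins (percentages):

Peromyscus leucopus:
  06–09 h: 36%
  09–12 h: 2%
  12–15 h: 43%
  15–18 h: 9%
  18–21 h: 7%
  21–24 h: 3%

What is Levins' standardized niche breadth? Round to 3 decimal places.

Convert percentages to proportions (divide by 100).
Σpᵢ² = 0.36² + 0.02² + 0.43² + 0.09² + 0.07² + 0.03² = 0.1296 + 0.0004 + 0.1849 + 0.0081 + 0.0049 + 0.0009 = 0.3288
B = 1 / 0.3288 = 3.04136
Bₛ = (B − 1)/(n − 1) = (3.04136 − 1)/(6 − 1) = 2.04136/5 = 0.40827

0.408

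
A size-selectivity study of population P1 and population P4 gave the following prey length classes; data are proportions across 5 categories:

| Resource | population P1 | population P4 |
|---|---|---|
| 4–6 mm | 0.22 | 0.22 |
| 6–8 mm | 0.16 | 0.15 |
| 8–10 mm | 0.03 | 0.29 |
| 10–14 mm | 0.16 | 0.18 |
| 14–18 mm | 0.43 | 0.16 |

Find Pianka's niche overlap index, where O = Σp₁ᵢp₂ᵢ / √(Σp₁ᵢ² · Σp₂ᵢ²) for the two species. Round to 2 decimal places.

Σ p₁ᵢp₂ᵢ = 0.0484 + 0.0240 + 0.0087 + 0.0288 + 0.0688 = 0.1787
Σp_1ᵢ² = 0.22² + 0.16² + 0.03² + 0.16² + 0.43² = 0.0484 + 0.0256 + 0.0009 + 0.0256 + 0.1849 = 0.2854
Σp_2ᵢ² = 0.22² + 0.15² + 0.29² + 0.18² + 0.16² = 0.0484 + 0.0225 + 0.0841 + 0.0324 + 0.0256 = 0.2130
O = 0.1787 / √(0.2854 × 0.2130) = 0.1787 / 0.24656 = 0.7248

0.72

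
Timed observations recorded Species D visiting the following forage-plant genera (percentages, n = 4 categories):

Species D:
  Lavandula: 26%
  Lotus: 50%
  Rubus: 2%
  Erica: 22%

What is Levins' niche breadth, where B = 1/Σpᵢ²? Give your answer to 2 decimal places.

Convert percentages to proportions (divide by 100).
Σpᵢ² = 0.26² + 0.50² + 0.02² + 0.22² = 0.0676 + 0.2500 + 0.0004 + 0.0484 = 0.3664
B = 1 / 0.3664 = 2.7293

2.73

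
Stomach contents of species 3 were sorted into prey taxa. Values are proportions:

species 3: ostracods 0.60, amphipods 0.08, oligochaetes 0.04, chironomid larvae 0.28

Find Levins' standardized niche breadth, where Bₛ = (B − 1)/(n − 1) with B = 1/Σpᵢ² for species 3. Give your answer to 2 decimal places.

0.41

Σpᵢ² = 0.60² + 0.08² + 0.04² + 0.28² = 0.3600 + 0.0064 + 0.0016 + 0.0784 = 0.4464
B = 1 / 0.4464 = 2.2401
Bₛ = (B − 1)/(n − 1) = (2.2401 − 1)/(4 − 1) = 1.2401/3 = 0.4134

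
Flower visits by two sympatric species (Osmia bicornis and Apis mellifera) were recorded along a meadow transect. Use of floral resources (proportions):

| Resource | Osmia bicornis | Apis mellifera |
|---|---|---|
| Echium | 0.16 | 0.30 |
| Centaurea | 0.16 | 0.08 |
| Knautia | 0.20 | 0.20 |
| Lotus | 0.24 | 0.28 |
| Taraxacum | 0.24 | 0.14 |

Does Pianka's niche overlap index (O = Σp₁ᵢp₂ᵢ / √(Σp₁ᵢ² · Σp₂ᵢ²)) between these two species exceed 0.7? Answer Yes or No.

Σ p₁ᵢp₂ᵢ = 0.0480 + 0.0128 + 0.0400 + 0.0672 + 0.0336 = 0.2016
Σp_1ᵢ² = 0.16² + 0.16² + 0.20² + 0.24² + 0.24² = 0.0256 + 0.0256 + 0.0400 + 0.0576 + 0.0576 = 0.2064
Σp_2ᵢ² = 0.30² + 0.08² + 0.20² + 0.28² + 0.14² = 0.0900 + 0.0064 + 0.0400 + 0.0784 + 0.0196 = 0.2344
O = 0.2016 / √(0.2064 × 0.2344) = 0.2016 / 0.21995 = 0.9166
O = 0.9166 > 0.7 → Yes.

Yes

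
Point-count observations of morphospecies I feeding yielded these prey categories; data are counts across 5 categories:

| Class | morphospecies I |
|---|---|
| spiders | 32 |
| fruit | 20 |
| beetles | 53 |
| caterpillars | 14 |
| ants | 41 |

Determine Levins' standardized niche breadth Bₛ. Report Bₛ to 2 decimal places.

0.80

Proportions for morphospecies I (n=160): 32/160=0.2000, 20/160=0.1250, 53/160=0.3313, 14/160=0.0875, 41/160=0.2563
Σpᵢ² = 0.2000² + 0.1250² + 0.3313² + 0.0875² + 0.2563² = 0.040000 + 0.015625 + 0.109760 + 0.007656 + 0.065690 = 0.238731
B = 1 / 0.238731 = 4.1888
Bₛ = (B − 1)/(n − 1) = (4.1888 − 1)/(5 − 1) = 3.1888/4 = 0.7972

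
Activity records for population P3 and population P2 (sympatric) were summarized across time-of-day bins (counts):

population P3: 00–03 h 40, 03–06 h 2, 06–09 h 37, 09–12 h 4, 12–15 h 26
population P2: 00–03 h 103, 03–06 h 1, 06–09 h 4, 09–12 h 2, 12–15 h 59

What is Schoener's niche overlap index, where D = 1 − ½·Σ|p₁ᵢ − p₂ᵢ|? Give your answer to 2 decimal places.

0.65

Proportions for population P3 (n=109): 40/109=0.3670, 2/109=0.0183, 37/109=0.3394, 4/109=0.0367, 26/109=0.2385
Proportions for population P2 (n=169): 103/169=0.6095, 1/169=0.0059, 4/169=0.0237, 2/169=0.0118, 59/169=0.3491
Σ|p₁ᵢ − p₂ᵢ| = 0.2425 + 0.0124 + 0.3157 + 0.0249 + 0.1106 = 0.7061
D = 1 − ½ × 0.7061 = 1 − 0.35305 = 0.64695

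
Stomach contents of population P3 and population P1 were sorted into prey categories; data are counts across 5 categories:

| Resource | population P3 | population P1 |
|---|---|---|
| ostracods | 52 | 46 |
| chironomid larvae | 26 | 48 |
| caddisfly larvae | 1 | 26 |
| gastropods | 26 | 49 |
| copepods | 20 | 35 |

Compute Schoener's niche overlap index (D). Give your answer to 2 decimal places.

0.81

Proportions for population P3 (n=125): 52/125=0.4160, 26/125=0.2080, 1/125=0.0080, 26/125=0.2080, 20/125=0.1600
Proportions for population P1 (n=204): 46/204=0.2255, 48/204=0.2353, 26/204=0.1275, 49/204=0.2402, 35/204=0.1716
Σ|p₁ᵢ − p₂ᵢ| = 0.1905 + 0.0273 + 0.1195 + 0.0322 + 0.0116 = 0.3811
D = 1 − ½ × 0.3811 = 1 − 0.19055 = 0.80945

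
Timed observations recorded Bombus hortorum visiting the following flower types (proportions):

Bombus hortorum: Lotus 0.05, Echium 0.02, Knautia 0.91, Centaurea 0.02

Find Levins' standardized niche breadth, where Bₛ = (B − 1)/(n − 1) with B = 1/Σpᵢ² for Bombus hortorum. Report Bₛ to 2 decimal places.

0.07

Σpᵢ² = 0.05² + 0.02² + 0.91² + 0.02² = 0.0025 + 0.0004 + 0.8281 + 0.0004 = 0.8314
B = 1 / 0.8314 = 1.2028
Bₛ = (B − 1)/(n − 1) = (1.2028 − 1)/(4 − 1) = 0.2028/3 = 0.0676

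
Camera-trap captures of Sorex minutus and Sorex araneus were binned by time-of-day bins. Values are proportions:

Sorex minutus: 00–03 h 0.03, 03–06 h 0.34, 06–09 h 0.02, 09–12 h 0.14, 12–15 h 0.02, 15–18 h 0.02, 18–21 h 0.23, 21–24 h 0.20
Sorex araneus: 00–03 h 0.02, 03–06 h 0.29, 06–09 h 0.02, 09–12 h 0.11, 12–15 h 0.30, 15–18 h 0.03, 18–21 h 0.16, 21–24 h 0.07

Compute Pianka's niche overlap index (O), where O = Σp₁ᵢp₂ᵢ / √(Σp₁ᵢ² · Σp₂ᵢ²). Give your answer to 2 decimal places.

Σ p₁ᵢp₂ᵢ = 0.0006 + 0.0986 + 0.0004 + 0.0154 + 0.0060 + 0.0006 + 0.0368 + 0.0140 = 0.1724
Σp_1ᵢ² = 0.03² + 0.34² + 0.02² + 0.14² + 0.02² + 0.02² + 0.23² + 0.20² = 0.0009 + 0.1156 + 0.0004 + 0.0196 + 0.0004 + 0.0004 + 0.0529 + 0.0400 = 0.2302
Σp_2ᵢ² = 0.02² + 0.29² + 0.02² + 0.11² + 0.30² + 0.03² + 0.16² + 0.07² = 0.0004 + 0.0841 + 0.0004 + 0.0121 + 0.0900 + 0.0009 + 0.0256 + 0.0049 = 0.2184
O = 0.1724 / √(0.2302 × 0.2184) = 0.1724 / 0.22422 = 0.7689

0.77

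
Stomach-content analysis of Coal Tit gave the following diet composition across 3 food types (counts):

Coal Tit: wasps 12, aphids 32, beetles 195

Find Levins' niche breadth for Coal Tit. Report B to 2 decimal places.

Proportions for Coal Tit (n=239): 12/239=0.0502, 32/239=0.1339, 195/239=0.8159
Σpᵢ² = 0.0502² + 0.1339² + 0.8159² = 0.002520 + 0.017929 + 0.665693 = 0.686142
B = 1 / 0.686142 = 1.4574

1.46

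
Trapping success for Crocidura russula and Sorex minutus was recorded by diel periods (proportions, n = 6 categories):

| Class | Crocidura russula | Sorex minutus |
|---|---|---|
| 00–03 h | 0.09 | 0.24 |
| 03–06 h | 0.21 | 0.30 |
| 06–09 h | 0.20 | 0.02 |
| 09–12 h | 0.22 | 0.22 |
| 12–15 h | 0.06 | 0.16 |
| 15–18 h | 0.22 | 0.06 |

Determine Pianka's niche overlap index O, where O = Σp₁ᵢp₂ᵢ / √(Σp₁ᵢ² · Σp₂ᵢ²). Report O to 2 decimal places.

0.77

Σ p₁ᵢp₂ᵢ = 0.0216 + 0.0630 + 0.0040 + 0.0484 + 0.0096 + 0.0132 = 0.1598
Σp_1ᵢ² = 0.09² + 0.21² + 0.20² + 0.22² + 0.06² + 0.22² = 0.0081 + 0.0441 + 0.0400 + 0.0484 + 0.0036 + 0.0484 = 0.1926
Σp_2ᵢ² = 0.24² + 0.30² + 0.02² + 0.22² + 0.16² + 0.06² = 0.0576 + 0.0900 + 0.0004 + 0.0484 + 0.0256 + 0.0036 = 0.2256
O = 0.1598 / √(0.1926 × 0.2256) = 0.1598 / 0.20845 = 0.7666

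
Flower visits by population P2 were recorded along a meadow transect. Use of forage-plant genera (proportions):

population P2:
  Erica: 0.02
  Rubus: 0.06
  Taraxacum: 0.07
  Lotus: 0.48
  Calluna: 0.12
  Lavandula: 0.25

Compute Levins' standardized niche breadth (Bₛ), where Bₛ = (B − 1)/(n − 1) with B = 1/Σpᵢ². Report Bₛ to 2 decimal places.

0.43

Σpᵢ² = 0.02² + 0.06² + 0.07² + 0.48² + 0.12² + 0.25² = 0.0004 + 0.0036 + 0.0049 + 0.2304 + 0.0144 + 0.0625 = 0.3162
B = 1 / 0.3162 = 3.1626
Bₛ = (B − 1)/(n − 1) = (3.1626 − 1)/(6 − 1) = 2.1626/5 = 0.4325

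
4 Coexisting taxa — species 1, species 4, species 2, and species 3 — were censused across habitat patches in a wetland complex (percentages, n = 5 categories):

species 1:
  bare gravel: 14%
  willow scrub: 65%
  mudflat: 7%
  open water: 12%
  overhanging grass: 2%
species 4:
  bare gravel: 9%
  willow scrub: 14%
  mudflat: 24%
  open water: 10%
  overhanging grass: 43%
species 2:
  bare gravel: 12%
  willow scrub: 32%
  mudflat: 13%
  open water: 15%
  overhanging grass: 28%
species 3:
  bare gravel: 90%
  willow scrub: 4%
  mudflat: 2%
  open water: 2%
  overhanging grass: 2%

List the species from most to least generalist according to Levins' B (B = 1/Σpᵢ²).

Convert percentages to proportions (divide by 100).
Σp_1ᵢ² = 0.14² + 0.65² + 0.07² + 0.12² + 0.02² = 0.0196 + 0.4225 + 0.0049 + 0.0144 + 0.0004 = 0.4618
B_1 = 1 / 0.4618 = 2.1654
Σp_4ᵢ² = 0.09² + 0.14² + 0.24² + 0.10² + 0.43² = 0.0081 + 0.0196 + 0.0576 + 0.0100 + 0.1849 = 0.2802
B_4 = 1 / 0.2802 = 3.5689
Σp_2ᵢ² = 0.12² + 0.32² + 0.13² + 0.15² + 0.28² = 0.0144 + 0.1024 + 0.0169 + 0.0225 + 0.0784 = 0.2346
B_2 = 1 / 0.2346 = 4.2626
Σp_3ᵢ² = 0.90² + 0.04² + 0.02² + 0.02² + 0.02² = 0.8100 + 0.0016 + 0.0004 + 0.0004 + 0.0004 = 0.8128
B_3 = 1 / 0.8128 = 1.2303
Ranking by B (broadest → narrowest): species 2 (4.26) > species 4 (3.57) > species 1 (2.17) > species 3 (1.23)

species 2 > species 4 > species 1 > species 3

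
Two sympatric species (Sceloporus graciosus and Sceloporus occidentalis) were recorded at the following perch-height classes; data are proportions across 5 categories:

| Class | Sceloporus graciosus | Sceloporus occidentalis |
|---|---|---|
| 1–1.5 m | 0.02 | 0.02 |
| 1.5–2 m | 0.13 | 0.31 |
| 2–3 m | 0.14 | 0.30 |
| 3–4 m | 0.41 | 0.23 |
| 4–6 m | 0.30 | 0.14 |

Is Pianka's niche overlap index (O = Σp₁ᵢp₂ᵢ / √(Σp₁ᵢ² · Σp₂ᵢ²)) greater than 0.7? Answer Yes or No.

Yes

Σ p₁ᵢp₂ᵢ = 0.0004 + 0.0403 + 0.0420 + 0.0943 + 0.0420 = 0.2190
Σp_1ᵢ² = 0.02² + 0.13² + 0.14² + 0.41² + 0.30² = 0.0004 + 0.0169 + 0.0196 + 0.1681 + 0.0900 = 0.2950
Σp_2ᵢ² = 0.02² + 0.31² + 0.30² + 0.23² + 0.14² = 0.0004 + 0.0961 + 0.0900 + 0.0529 + 0.0196 = 0.2590
O = 0.2190 / √(0.2950 × 0.2590) = 0.2190 / 0.27641 = 0.7923
O = 0.7923 > 0.7 → Yes.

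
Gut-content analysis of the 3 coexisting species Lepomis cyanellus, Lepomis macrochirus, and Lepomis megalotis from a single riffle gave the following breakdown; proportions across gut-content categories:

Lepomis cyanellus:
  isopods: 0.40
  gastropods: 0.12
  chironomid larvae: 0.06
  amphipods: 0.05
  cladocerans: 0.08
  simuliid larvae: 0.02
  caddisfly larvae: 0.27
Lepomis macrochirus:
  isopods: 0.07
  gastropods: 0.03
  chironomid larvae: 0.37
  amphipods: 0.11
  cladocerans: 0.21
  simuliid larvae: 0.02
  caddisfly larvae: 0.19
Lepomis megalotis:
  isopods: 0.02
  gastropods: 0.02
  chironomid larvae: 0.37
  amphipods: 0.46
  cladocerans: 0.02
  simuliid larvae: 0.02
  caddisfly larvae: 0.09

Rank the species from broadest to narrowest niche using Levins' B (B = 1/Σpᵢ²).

Σp_cyanᵢ² = 0.40² + 0.12² + 0.06² + 0.05² + 0.08² + 0.02² + 0.27² = 0.1600 + 0.0144 + 0.0036 + 0.0025 + 0.0064 + 0.0004 + 0.0729 = 0.2602
B_cyan = 1 / 0.2602 = 3.8432
Σp_macrᵢ² = 0.07² + 0.03² + 0.37² + 0.11² + 0.21² + 0.02² + 0.19² = 0.0049 + 0.0009 + 0.1369 + 0.0121 + 0.0441 + 0.0004 + 0.0361 = 0.2354
B_macr = 1 / 0.2354 = 4.2481
Σp_megaᵢ² = 0.02² + 0.02² + 0.37² + 0.46² + 0.02² + 0.02² + 0.09² = 0.0004 + 0.0004 + 0.1369 + 0.2116 + 0.0004 + 0.0004 + 0.0081 = 0.3582
B_mega = 1 / 0.3582 = 2.7917
Ranking by B (broadest → narrowest): Lepomis macrochirus (4.25) > Lepomis cyanellus (3.84) > Lepomis megalotis (2.79)

Lepomis macrochirus > Lepomis cyanellus > Lepomis megalotis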